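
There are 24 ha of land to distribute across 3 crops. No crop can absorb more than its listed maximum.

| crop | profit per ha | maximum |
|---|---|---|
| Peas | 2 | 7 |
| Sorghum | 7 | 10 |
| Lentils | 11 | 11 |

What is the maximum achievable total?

197

Order the crops by profit per ha: Lentils 11 > Sorghum 7 > Peas 2.
Lentils takes 11 to reach its cap of 11 ; 13 left.
Sorghum takes 10 to reach its cap of 10 ; 3 left.
Peas: +3 (room for 7) → 3. Pool exhausted.
Total = 2×3 + 7×10 + 11×11 = 197.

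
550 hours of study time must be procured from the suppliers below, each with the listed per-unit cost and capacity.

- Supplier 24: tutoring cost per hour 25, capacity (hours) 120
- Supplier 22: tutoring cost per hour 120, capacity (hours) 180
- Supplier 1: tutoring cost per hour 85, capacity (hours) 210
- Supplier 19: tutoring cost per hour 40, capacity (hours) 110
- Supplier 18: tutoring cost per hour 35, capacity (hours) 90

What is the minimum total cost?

30800

Fill from the cheapest supplier first.
Supplier 24 at 25: take all 120 hours → 430 still needed.
Supplier 18 at 35: take all 90 hours → 340 still needed.
Supplier 19 (40): use full 110 → 230 hours to go.
Supplier 1 (85): use full 210 → 20 hours to go.
Supplier 22 at 120: take 20 of its 180 → requirement met.
Cost = 120×25 + 90×35 + 110×40 + 210×85 + 20×120 = 30800.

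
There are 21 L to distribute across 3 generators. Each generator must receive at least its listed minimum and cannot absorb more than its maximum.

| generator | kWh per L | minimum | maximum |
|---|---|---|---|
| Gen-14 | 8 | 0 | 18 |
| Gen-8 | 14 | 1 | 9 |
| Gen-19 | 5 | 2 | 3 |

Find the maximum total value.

Meeting every minimum uses 0+1+2 = 3 L, leaving 18.
Highest kWh per L first: Gen-8 14 > Gen-14 8 > Gen-19 5.
Gen-8 takes 8 more to reach its cap of 9 → 10 left.
Only 10 left; Gen-14 takes them to reach 10.
Total = 8×10 + 14×9 + 5×2 = 216.

216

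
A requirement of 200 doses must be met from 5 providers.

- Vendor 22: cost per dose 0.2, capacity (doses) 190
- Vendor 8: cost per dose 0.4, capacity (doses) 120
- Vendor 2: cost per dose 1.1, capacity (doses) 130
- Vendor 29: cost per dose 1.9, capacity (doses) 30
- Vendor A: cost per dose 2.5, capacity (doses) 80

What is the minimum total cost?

Cheapest first:
Take 190 from Vendor 22 at 0.2 ; need 10 more.
Vendor 8 (0.4): take the remaining 10 ; done.
Vendor 2, Vendor 29, Vendor A: unused.
Cost = 190×0.2 + 10×0.4 = 42.

42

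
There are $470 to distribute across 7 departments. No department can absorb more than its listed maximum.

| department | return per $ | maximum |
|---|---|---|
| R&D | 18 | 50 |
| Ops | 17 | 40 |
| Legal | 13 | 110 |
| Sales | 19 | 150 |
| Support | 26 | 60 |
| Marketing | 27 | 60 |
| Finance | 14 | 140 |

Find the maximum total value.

9150

Order the departments by return per $: Marketing 27 > Support 26 > Sales 19 > R&D 18 > Ops 17 > Finance 14 > Legal 13.
Marketing takes 60 to reach its cap of 60 — 410 left.
Support takes 60 to reach its cap of 60 — 350 left.
Sales takes 150 to reach its cap of 150 — 200 left.
R&D takes 50 to reach its cap of 50 — 150 left.
Ops: +40 to 40 (cap) — 110 left.
Finance: +110 (room for 140) → 110. Pool exhausted.
Total = 18×50 + 17×40 + 19×150 + 26×60 + 27×60 + 14×110 = 9150.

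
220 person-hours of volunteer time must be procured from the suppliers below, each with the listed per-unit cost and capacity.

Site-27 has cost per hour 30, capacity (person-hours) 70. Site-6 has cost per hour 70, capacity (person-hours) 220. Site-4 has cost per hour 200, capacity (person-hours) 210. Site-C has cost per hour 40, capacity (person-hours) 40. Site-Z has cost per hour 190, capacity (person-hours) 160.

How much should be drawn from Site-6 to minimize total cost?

110

Cheapest first:
Take 70 from Site-27 at 30 → need 150 more.
Site-C at 40: take all 40 person-hours → 110 still needed.
Take 110 from Site-6 at 70 to finish.
Site-Z, Site-4: unused.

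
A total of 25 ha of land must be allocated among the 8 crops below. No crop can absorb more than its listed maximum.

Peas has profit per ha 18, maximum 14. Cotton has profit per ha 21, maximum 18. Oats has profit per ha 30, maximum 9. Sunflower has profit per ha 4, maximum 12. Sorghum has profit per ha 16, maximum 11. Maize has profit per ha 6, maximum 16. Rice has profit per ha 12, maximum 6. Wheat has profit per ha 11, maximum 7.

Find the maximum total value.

606

Order the crops by profit per ha: Oats 30 > Cotton 21 > Peas 18 > Sorghum 16 > Rice 12 > Wheat 11 > Maize 6 > Sunflower 4.
Oats takes 9 to reach its cap of 9 — 16 left.
Cotton: +16 (room for 18) → 16. Pool exhausted.
Total = 21×16 + 30×9 = 606.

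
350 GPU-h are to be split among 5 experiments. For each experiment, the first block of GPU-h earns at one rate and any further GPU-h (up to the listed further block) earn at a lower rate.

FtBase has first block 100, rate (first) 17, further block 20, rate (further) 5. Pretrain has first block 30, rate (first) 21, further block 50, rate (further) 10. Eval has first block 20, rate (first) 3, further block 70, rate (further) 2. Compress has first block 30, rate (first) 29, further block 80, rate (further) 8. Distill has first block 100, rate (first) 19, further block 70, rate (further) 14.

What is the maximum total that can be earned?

Order all 10 blocks by rate: Compress/first 29 > Pretrain/first 21 > Distill/first 19 > FtBase/first 17 > Distill/second 14 > Pretrain/second 10 > Compress/second 8 > FtBase/second 5 > Eval/first 3 > Eval/second 2.
Compress first at 29: fill all 30 — 320 left.
Pretrain first at 21: fill all 30 — 290 left.
Fill Distill first block (100 at 19) — 190 left.
FtBase first at 17: fill all 100 — 90 left.
Distill/second (14): +70 — 20 left.
20 remain; put them into Pretrain second at 10.
Total = 29×30 + 21×30 + 19×100 + 17×100 + 14×70 + 10×20 = 6280.

6280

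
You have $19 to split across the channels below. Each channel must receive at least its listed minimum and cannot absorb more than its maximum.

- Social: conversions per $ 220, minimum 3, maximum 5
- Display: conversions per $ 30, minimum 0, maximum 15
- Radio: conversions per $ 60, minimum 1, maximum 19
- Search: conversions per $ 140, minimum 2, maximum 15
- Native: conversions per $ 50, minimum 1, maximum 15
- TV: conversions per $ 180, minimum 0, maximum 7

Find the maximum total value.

Meeting every minimum uses 3+0+1+2+1+0 = 7 $, leaving 12.
Rank by conversions per $: Social 220 > TV 180 > Search 140 > Radio 60 > Native 50 > Display 30.
Social: +2 to 5 (cap) → 10 left.
TV takes 7 more to reach its cap of 7 → 3 left.
Search has room for 13 more but only 3 remain, so it gets 5.
Total = 220×5 + 60×1 + 140×5 + 50×1 + 180×7 = 3170.

3170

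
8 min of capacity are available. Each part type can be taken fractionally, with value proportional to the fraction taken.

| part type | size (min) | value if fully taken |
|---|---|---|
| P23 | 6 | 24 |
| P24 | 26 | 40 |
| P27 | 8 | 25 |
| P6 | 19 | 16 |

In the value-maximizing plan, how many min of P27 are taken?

2

Sort by value density: P23 24/6≈4, P27 25/8≈3.12, P24 40/26≈1.54, P6 16/19≈0.842.
P23: take in full, 6 min for value 24 → 2 left.
2 min left: a 2/8 share of P27 gives 25×2/8 = 6.25.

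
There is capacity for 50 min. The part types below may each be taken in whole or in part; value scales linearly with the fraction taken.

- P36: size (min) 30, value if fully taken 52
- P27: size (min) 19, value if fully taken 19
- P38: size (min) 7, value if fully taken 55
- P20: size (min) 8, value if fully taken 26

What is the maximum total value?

138

Sort by value density: P38 55/7≈7.86, P20 26/8≈3.25, P36 52/30≈1.73, P27 19/19≈1.
P38: take in full, 7 min for value 55 — 43 left.
All 8 min of P20 fit (value 26) — 35 remain.
Take all of P36 (30 min, value 52) — 5 min left.
Fill the last 5 min with part of P27: 5/19 of it earns 5.
Total value = 138.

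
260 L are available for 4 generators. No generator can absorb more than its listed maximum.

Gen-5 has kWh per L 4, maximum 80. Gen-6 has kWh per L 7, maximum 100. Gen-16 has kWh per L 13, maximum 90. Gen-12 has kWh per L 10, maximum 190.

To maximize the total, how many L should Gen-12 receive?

Rank by kWh per L: Gen-16 13 > Gen-12 10 > Gen-6 7 > Gen-5 4.
Give Gen-16 90 to hit its cap of 90 ; 170 left.
Gen-12: +170 (room for 190) → 170. Pool exhausted.

170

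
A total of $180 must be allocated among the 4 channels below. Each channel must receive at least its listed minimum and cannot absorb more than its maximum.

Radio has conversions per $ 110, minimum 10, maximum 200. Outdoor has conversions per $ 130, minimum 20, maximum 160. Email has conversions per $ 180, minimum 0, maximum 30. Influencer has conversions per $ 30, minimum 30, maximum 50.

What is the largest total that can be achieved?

Meeting every minimum uses 10+20+0+30 = 60 $, leaving 120.
Highest conversions per $ first: Email 180 > Outdoor 130 > Radio 110 > Influencer 30.
Give Email 30 more to hit its cap of 30 ; 90 left.
Outdoor: +90 (room for 140) → 110. Pool exhausted.
Total = 110×10 + 130×110 + 180×30 + 30×30 = 21700.

21700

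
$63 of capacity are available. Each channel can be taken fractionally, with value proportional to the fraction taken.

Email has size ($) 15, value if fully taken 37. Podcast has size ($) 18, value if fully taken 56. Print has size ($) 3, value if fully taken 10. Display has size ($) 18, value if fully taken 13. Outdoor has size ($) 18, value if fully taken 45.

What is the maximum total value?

154.5

Best value per unit of size first: Print 10/3≈3.33, Podcast 56/18≈3.11, Outdoor 45/18≈2.5, Email 37/15≈2.47, Display 13/18≈0.722.
Print: take in full, 3 $ for value 10 — 60 left.
All 18 $ of Podcast fit (value 56) — 42 remain.
Take all of Outdoor (18 $, value 45) — 24 $ left.
Email: take in full, 15 $ for value 37 — 9 left.
Only 9 $ remain; take 9/18 of Display for value 13×9/18 = 6.5.
Total value = 154.5.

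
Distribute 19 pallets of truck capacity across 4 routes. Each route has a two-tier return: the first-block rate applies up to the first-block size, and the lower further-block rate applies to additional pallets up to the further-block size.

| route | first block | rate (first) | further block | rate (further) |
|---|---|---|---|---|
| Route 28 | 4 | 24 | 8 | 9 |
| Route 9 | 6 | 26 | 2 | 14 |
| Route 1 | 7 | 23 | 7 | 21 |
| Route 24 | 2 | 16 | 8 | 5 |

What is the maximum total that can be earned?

Rank every tier by rate: Route 9/T1 26 > Route 28/T1 24 > Route 1/T1 23 > Route 1/T2 21 > Route 24/T1 16 > Route 9/T2 14 > Route 28/T2 9 > Route 24/T2 5.
Route 9 T1 at 26: fill all 6 → 13 left.
Fill Route 28 T1 block (4 at 24) → 9 left.
Route 1 T1 at 23: fill all 7 → 2 left.
2 remain; put them into Route 1 T2 at 21.
Total = 26×6 + 24×4 + 23×7 + 21×2 = 455.

455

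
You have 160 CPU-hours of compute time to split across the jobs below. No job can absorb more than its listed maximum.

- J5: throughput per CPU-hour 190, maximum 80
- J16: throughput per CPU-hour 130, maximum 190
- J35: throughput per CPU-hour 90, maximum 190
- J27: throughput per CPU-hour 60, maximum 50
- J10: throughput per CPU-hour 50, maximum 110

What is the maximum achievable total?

Order the jobs by throughput per CPU-hour: J5 190 > J16 130 > J35 90 > J27 60 > J10 50.
J5: +80 to 80 (cap) — 80 left.
Only 80 left; J16 takes them to reach 80.
Total = 190×80 + 130×80 = 25600.

25600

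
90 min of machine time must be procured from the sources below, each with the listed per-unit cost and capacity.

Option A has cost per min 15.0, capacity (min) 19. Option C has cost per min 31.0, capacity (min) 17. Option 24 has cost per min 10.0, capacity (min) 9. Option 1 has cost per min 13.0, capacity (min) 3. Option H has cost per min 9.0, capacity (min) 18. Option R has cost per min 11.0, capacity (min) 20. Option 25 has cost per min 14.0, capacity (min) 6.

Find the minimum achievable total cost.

1345

Fill from the cheapest source first.
Take 18 from Option H at 9.0 ; need 72 more.
Option 24 (10.0): use full 9 ; 63 min to go.
Option R (11.0): use full 20 ; 43 min to go.
Option 1 at 13.0: take all 3 min ; 40 still needed.
Option 25 (14.0): use full 6 ; 34 min to go.
Option A (15.0): use full 19 ; 15 min to go.
Option C at 31.0: take 15 of its 17 ; requirement met.
Cost = 18×9.0 + 9×10.0 + 20×11.0 + 3×13.0 + 6×14.0 + 19×15.0 + 15×31.0 = 1345.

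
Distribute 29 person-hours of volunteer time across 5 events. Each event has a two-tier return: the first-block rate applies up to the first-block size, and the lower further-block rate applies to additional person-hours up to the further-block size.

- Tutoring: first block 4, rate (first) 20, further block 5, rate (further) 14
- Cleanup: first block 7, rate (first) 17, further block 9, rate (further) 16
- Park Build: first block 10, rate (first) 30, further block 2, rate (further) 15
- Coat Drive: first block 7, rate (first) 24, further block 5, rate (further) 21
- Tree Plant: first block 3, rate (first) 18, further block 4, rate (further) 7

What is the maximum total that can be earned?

707

Order all 10 blocks by rate: Park Build/first 30 > Coat Drive/first 24 > Coat Drive/second 21 > Tutoring/first 20 > Tree Plant/first 18 > Cleanup/first 17 > Cleanup/second 16 > Park Build/second 15 > Tutoring/second 14 > Tree Plant/second 7.
Park Build/first (30): +10 — 19 left.
Fill Coat Drive first block (7 at 24) — 12 left.
Coat Drive/second (21): +5 — 7 left.
Fill Tutoring first block (4 at 20) — 3 left.
Fill Tree Plant first block (3 at 18) — 0 left.
Total = 30×10 + 24×7 + 21×5 + 20×4 + 18×3 = 707.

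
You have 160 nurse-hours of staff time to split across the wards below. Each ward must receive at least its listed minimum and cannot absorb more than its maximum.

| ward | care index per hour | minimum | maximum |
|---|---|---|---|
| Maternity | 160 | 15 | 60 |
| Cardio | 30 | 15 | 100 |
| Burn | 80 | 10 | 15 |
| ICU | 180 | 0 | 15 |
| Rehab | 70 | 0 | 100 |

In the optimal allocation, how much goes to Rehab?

55

Meeting every minimum uses 15+15+10+0+0 = 40 nurse-hours, leaving 120.
Highest care index per hour first: ICU 180 > Maternity 160 > Burn 80 > Rehab 70 > Cardio 30.
ICU: +15 to 15 (cap) — 105 left.
Maternity: +45 to 60 (cap) — 60 left.
Give Burn 5 more to hit its cap of 15 — 55 left.
Rehab has room for 100 more but only 55 remain, so it gets 55.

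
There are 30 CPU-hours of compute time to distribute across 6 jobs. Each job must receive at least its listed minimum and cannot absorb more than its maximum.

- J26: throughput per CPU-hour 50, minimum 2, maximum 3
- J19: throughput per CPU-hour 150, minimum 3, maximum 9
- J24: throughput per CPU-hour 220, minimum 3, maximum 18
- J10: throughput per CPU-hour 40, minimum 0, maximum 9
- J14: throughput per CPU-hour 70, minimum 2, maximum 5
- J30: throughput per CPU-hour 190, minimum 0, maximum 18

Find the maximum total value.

5600

Meeting every minimum uses 2+3+3+0+2+0 = 10 CPU-hours, leaving 20.
Highest throughput per CPU-hour first: J24 220 > J30 190 > J19 150 > J14 70 > J26 50 > J10 40.
J24 takes 15 more to reach its cap of 18 ; 5 left.
J30 has room for 18 more but only 5 remain, so it gets 5.
Total = 50×2 + 150×3 + 220×18 + 70×2 + 190×5 = 5600.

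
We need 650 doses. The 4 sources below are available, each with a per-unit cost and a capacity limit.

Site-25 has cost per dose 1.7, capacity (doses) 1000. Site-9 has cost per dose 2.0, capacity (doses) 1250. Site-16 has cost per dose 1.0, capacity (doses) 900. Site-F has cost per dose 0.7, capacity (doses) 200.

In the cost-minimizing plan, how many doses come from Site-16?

Use sources in increasing cost order.
Site-F (0.7): use full 200 ; 450 doses to go.
Site-16 at 1.0: take 450 of its 900 ; requirement met.
Site-25, Site-9: unused.

450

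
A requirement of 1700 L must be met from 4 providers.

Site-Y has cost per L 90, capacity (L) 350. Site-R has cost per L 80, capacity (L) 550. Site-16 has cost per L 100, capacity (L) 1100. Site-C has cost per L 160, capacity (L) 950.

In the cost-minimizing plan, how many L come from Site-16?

Use providers in increasing cost order.
Site-R (80): use full 550 — 1150 L to go.
Take 350 from Site-Y at 90 — need 800 more.
Site-16 (100): take the remaining 800 — done.
Site-C: unused.

800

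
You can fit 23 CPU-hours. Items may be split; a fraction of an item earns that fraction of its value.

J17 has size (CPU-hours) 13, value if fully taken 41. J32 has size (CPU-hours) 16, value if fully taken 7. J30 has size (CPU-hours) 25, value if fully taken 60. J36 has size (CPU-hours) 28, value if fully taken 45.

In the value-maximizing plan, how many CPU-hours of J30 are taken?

Rank by value-to-size ratio: J17 41/13≈3.15, J30 60/25≈2.4, J36 45/28≈1.61, J32 7/16≈0.438.
J17: take in full, 13 CPU-hours for value 41 ; 10 left.
Only 10 CPU-hours remain; take 10/25 of J30 for value 60×10/25 = 24.

10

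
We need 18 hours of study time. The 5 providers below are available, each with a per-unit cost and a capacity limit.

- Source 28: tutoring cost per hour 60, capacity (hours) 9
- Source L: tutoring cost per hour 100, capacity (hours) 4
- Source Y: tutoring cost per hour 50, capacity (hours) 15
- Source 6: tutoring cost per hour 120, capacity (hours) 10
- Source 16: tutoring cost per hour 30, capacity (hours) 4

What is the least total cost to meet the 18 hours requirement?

820

Use providers in increasing cost order.
Source 16 (30): use full 4 — 14 hours to go.
Take 14 from Source Y at 50 to finish.
Source 28, Source L, Source 6: unused.
Cost = 4×30 + 14×50 = 820.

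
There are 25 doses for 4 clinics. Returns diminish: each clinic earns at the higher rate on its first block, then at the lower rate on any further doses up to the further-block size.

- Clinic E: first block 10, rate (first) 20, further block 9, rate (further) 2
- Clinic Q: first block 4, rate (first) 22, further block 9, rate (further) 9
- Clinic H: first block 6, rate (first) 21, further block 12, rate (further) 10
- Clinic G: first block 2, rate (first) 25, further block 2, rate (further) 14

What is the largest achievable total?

Rank every tier by rate: Clinic G/first 25 > Clinic Q/first 22 > Clinic H/first 21 > Clinic E/first 20 > Clinic G/second 14 > Clinic H/second 10 > Clinic Q/second 9 > Clinic E/second 2.
Clinic G first at 25: fill all 2 → 23 left.
Fill Clinic Q first block (4 at 22) → 19 left.
Fill Clinic H first block (6 at 21) → 13 left.
Clinic E/first (20): +10 → 3 left.
Fill Clinic G second block (2 at 14) → 1 left.
1 remain; put them into Clinic H second at 10.
Total = 25×2 + 22×4 + 21×6 + 20×10 + 14×2 + 10×1 = 502.

502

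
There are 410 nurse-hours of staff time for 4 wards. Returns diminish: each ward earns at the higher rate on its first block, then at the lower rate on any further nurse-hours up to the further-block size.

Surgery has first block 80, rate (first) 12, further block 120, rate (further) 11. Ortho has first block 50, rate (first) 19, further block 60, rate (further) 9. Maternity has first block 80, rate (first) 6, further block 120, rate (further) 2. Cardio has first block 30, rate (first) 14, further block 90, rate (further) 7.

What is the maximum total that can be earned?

4680

Rank every tier by rate: Ortho/tier1 19 > Cardio/tier1 14 > Surgery/tier1 12 > Surgery/tier2 11 > Ortho/tier2 9 > Cardio/tier2 7 > Maternity/tier1 6 > Maternity/tier2 2.
Fill Ortho tier1 block (50 at 19) — 360 left.
Fill Cardio tier1 block (30 at 14) — 330 left.
Fill Surgery tier1 block (80 at 12) — 250 left.
Surgery/tier2 (11): +120 — 130 left.
Ortho/tier2 (9): +60 — 70 left.
Cardio/tier2: +70 of 90 at 7; pool empty.
Total = 19×50 + 14×30 + 12×80 + 11×120 + 9×60 + 7×70 = 4680.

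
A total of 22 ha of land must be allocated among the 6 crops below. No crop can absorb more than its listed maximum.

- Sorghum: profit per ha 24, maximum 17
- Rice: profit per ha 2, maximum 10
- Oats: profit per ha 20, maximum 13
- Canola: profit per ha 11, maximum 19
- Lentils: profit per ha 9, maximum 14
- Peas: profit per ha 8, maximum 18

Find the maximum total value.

Highest profit per ha first: Sorghum 24 > Oats 20 > Canola 11 > Lentils 9 > Peas 8 > Rice 2.
Sorghum: +17 to 17 (cap) → 5 left.
Only 5 left; Oats takes them to reach 5.
Total = 24×17 + 20×5 = 508.

508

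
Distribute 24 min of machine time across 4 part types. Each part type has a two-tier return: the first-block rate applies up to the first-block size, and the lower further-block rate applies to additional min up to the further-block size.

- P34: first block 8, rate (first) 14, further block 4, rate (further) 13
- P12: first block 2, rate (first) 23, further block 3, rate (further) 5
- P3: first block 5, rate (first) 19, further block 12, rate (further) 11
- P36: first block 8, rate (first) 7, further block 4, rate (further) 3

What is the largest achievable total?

360

Order all 8 blocks by rate: P12/tier1 23 > P3/tier1 19 > P34/tier1 14 > P34/tier2 13 > P3/tier2 11 > P36/tier1 7 > P12/tier2 5 > P36/tier2 3.
Fill P12 tier1 block (2 at 23) → 22 left.
Fill P3 tier1 block (5 at 19) → 17 left.
P34 tier1 at 14: fill all 8 → 9 left.
P34 tier2 at 13: fill all 4 → 5 left.
P3 tier2 at 11: only 5 left, fill 5.
Total = 23×2 + 19×5 + 14×8 + 13×4 + 11×5 = 360.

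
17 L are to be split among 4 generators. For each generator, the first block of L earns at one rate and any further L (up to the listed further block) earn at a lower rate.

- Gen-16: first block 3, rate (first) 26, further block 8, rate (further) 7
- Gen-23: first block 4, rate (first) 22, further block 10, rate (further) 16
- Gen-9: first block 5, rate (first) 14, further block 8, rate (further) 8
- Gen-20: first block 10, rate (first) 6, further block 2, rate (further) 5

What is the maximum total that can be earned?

Rank every tier by rate: Gen-16/tier1 26 > Gen-23/tier1 22 > Gen-23/tier2 16 > Gen-9/tier1 14 > Gen-9/tier2 8 > Gen-16/tier2 7 > Gen-20/tier1 6 > Gen-20/tier2 5.
Gen-16 tier1 at 26: fill all 3 → 14 left.
Fill Gen-23 tier1 block (4 at 22) → 10 left.
Gen-23 tier2 at 16: fill all 10 → 0 left.
Total = 26×3 + 22×4 + 16×10 = 326.

326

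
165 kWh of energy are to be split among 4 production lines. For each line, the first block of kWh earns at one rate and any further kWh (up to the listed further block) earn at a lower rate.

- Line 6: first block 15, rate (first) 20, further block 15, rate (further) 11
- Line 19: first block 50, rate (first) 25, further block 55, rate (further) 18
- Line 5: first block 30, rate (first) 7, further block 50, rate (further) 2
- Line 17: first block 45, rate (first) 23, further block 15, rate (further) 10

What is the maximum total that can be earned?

3575

Rank every tier by rate: Line 19/first 25 > Line 17/first 23 > Line 6/first 20 > Line 19/second 18 > Line 6/second 11 > Line 17/second 10 > Line 5/first 7 > Line 5/second 2.
Line 19 first at 25: fill all 50 ; 115 left.
Line 17 first at 23: fill all 45 ; 70 left.
Line 6/first (20): +15 ; 55 left.
Line 19/second (18): +55 ; 0 left.
Total = 25×50 + 23×45 + 20×15 + 18×55 = 3575.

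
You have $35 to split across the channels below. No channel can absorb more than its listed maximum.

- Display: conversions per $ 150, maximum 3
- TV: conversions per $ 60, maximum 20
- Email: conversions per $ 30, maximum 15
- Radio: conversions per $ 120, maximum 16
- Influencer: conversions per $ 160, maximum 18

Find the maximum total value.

5010

Rank by conversions per $: Influencer 160 > Display 150 > Radio 120 > TV 60 > Email 30.
Influencer takes 18 to reach its cap of 18 — 17 left.
Display takes 3 to reach its cap of 3 — 14 left.
Only 14 left; Radio takes them to reach 14.
Total = 150×3 + 120×14 + 160×18 = 5010.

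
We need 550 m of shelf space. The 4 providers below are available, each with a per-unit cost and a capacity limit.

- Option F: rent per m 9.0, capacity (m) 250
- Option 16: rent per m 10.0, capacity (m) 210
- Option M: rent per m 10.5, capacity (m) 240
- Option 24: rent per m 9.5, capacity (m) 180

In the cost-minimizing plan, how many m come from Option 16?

120

Fill from the cheapest provider first.
Take 250 from Option F at 9.0 → need 300 more.
Option 24 (9.5): use full 180 → 120 m to go.
Take 120 from Option 16 at 10.0 to finish.
Option M: unused.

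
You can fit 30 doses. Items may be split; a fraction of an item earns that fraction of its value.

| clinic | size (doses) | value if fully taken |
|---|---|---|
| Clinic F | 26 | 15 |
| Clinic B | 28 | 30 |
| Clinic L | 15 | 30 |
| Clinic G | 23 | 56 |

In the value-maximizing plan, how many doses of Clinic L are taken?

Best value per unit of size first: Clinic G 56/23≈2.43, Clinic L 30/15≈2, Clinic B 30/28≈1.07, Clinic F 15/26≈0.577.
All 23 doses of Clinic G fit (value 56) ; 7 remain.
Only 7 doses remain; take 7/15 of Clinic L for value 30×7/15 = 14.

7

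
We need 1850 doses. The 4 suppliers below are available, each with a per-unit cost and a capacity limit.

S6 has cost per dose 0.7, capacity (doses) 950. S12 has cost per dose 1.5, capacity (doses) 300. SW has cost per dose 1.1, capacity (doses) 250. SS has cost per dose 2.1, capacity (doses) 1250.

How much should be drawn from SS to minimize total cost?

350

Use suppliers in increasing cost order.
S6 at 0.7: take all 950 doses → 900 still needed.
SW at 1.1: take all 250 doses → 650 still needed.
Take 300 from S12 at 1.5 → need 350 more.
SS at 2.1: take 350 of its 1250 → requirement met.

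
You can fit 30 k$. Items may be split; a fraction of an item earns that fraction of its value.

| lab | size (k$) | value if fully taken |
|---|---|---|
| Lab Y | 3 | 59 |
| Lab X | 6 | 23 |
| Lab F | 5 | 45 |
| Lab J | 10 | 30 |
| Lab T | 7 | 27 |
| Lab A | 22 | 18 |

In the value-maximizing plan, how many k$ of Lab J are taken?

9

Best value per unit of size first: Lab Y 59/3≈19.7, Lab F 45/5≈9, Lab T 27/7≈3.86, Lab X 23/6≈3.83, Lab J 30/10≈3, Lab A 18/22≈0.818.
Take all of Lab Y (3 k$, value 59) ; 27 k$ left.
Lab F: take in full, 5 k$ for value 45 ; 22 left.
Take all of Lab T (7 k$, value 27) ; 15 k$ left.
All 6 k$ of Lab X fit (value 23) ; 9 remain.
Only 9 k$ remain; take 9/10 of Lab J for value 30×9/10 = 27.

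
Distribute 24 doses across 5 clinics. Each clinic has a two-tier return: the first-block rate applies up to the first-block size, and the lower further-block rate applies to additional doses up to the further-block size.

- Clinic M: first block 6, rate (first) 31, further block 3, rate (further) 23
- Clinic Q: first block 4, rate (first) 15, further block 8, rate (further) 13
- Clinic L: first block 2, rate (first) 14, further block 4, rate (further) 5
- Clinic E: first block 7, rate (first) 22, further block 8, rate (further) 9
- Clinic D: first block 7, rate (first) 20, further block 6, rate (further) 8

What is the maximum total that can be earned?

Treat each block as its own option and order by rate: Clinic M/first 31 > Clinic M/second 23 > Clinic E/first 22 > Clinic D/first 20 > Clinic Q/first 15 > Clinic L/first 14 > Clinic Q/second 13 > Clinic E/second 9 > Clinic D/second 8 > Clinic L/second 5.
Clinic M first at 31: fill all 6 ; 18 left.
Clinic M second at 23: fill all 3 ; 15 left.
Fill Clinic E first block (7 at 22) ; 8 left.
Clinic D first at 20: fill all 7 ; 1 left.
Clinic Q/first: +1 of 4 at 15; pool empty.
Total = 31×6 + 23×3 + 22×7 + 20×7 + 15×1 = 564.

564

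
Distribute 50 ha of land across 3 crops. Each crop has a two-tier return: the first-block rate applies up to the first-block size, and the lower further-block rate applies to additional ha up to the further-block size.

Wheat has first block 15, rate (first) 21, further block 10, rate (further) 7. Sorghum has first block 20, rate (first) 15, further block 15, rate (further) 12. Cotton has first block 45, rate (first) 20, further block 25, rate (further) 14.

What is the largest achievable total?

1015

Treat each block as its own option and order by rate: Wheat/tier1 21 > Cotton/tier1 20 > Sorghum/tier1 15 > Cotton/tier2 14 > Sorghum/tier2 12 > Wheat/tier2 7.
Wheat tier1 at 21: fill all 15 ; 35 left.
Cotton tier1 at 20: only 35 left, fill 35.
Total = 21×15 + 20×35 = 1015.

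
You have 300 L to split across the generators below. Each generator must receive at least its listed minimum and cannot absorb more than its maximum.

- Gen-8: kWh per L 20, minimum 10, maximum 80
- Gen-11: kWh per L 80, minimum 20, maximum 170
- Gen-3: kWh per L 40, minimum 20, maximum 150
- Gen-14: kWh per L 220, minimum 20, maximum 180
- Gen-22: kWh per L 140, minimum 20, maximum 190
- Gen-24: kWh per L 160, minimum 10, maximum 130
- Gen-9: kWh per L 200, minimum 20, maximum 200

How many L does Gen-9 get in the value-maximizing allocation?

Meeting every minimum uses 10+20+20+20+20+10+20 = 120 L, leaving 180.
Rank by kWh per L: Gen-14 220 > Gen-9 200 > Gen-24 160 > Gen-22 140 > Gen-11 80 > Gen-3 40 > Gen-8 20.
Gen-14: +160 to 180 (cap) — 20 left.
Only 20 left; Gen-9 takes them to reach 40.

40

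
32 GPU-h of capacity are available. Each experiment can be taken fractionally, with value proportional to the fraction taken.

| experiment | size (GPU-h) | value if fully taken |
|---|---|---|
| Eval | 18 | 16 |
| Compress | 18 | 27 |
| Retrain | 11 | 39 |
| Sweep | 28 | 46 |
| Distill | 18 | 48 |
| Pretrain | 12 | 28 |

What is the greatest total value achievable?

94

Rank by value-to-size ratio: Retrain 39/11≈3.55, Distill 48/18≈2.67, Pretrain 28/12≈2.33, Sweep 46/28≈1.64, Compress 27/18≈1.5, Eval 16/18≈0.889.
All 11 GPU-h of Retrain fit (value 39) → 21 remain.
Distill: take in full, 18 GPU-h for value 48 → 3 left.
Fill the last 3 GPU-h with part of Pretrain: 3/12 of it earns 7.
Total value = 94.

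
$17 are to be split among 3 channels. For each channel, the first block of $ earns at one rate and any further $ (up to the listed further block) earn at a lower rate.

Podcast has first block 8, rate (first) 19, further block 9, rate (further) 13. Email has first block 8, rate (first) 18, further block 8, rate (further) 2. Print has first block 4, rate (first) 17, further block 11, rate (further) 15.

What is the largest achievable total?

Treat each block as its own option and order by rate: Podcast/tier1 19 > Email/tier1 18 > Print/tier1 17 > Print/tier2 15 > Podcast/tier2 13 > Email/tier2 2.
Podcast/tier1 (19): +8 ; 9 left.
Fill Email tier1 block (8 at 18) ; 1 left.
Print tier1 at 17: only 1 left, fill 1.
Total = 19×8 + 18×8 + 17×1 = 313.

313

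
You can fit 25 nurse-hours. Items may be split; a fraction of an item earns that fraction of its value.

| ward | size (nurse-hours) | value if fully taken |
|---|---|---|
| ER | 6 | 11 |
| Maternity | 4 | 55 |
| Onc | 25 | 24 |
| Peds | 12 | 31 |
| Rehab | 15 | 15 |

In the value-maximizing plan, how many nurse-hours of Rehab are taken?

3

Rank by value-to-size ratio: Maternity 55/4≈13.8, Peds 31/12≈2.58, ER 11/6≈1.83, Rehab 15/15≈1, Onc 24/25≈0.96.
All 4 nurse-hours of Maternity fit (value 55) — 21 remain.
All 12 nurse-hours of Peds fit (value 31) — 9 remain.
ER: take in full, 6 nurse-hours for value 11 — 3 left.
3 nurse-hours left: a 3/15 share of Rehab gives 15×3/15 = 3.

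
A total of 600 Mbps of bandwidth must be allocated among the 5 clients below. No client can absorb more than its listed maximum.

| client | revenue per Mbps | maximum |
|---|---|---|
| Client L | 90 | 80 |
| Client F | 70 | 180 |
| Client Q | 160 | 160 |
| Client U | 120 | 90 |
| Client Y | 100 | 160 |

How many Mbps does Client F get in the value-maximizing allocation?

Rank by revenue per Mbps: Client Q 160 > Client U 120 > Client Y 100 > Client L 90 > Client F 70.
Client Q takes 160 to reach its cap of 160 ; 440 left.
Client U takes 90 to reach its cap of 90 ; 350 left.
Client Y: +160 to 160 (cap) ; 190 left.
Client L takes 80 to reach its cap of 80 ; 110 left.
Client F: +110 (room for 180) → 110. Pool exhausted.

110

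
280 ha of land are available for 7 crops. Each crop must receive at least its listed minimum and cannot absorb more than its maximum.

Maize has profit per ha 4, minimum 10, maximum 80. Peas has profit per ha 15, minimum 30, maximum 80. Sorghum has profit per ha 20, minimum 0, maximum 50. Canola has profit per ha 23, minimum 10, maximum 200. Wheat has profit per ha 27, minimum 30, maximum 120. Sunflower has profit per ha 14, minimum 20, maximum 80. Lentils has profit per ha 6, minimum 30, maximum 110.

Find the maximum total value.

5800

Meeting every minimum uses 10+30+0+10+30+20+30 = 130 ha, leaving 150.
Highest profit per ha first: Wheat 27 > Canola 23 > Sorghum 20 > Peas 15 > Sunflower 14 > Lentils 6 > Maize 4.
Wheat: +90 to 120 (cap) → 60 left.
Canola: +60 (room for 190) → 70. Pool exhausted.
Total = 4×10 + 15×30 + 23×70 + 27×120 + 14×20 + 6×30 = 5800.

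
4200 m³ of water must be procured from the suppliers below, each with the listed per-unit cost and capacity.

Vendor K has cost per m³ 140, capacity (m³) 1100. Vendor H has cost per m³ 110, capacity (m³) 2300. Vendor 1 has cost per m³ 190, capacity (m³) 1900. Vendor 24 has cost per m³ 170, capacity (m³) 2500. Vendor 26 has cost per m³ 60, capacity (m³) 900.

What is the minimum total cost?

447000

Use suppliers in increasing cost order.
Vendor 26 (60): use full 900 ; 3300 m³ to go.
Vendor H at 110: take all 2300 m³ ; 1000 still needed.
Vendor K at 140: take 1000 of its 1100 ; requirement met.
Vendor 24, Vendor 1: unused.
Cost = 900×60 + 2300×110 + 1000×140 = 447000.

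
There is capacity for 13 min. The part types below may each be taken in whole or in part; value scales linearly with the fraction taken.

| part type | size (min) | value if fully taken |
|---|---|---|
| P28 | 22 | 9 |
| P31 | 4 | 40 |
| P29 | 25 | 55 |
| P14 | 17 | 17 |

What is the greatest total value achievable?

Sort by value density: P31 40/4≈10, P29 55/25≈2.2, P14 17/17≈1, P28 9/22≈0.409.
Take all of P31 (4 min, value 40) → 9 min left.
Only 9 min remain; take 9/25 of P29 for value 55×9/25 = 19.8.
Total value = 59.8.

59.8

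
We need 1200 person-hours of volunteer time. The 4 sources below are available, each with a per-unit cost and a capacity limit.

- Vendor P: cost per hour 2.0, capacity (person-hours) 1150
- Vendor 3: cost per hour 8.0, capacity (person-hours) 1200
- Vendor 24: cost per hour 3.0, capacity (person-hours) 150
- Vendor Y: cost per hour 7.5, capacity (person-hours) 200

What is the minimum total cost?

Cheapest first:
Vendor P at 2.0: take all 1150 person-hours — 50 still needed.
Take 50 from Vendor 24 at 3.0 to finish.
Vendor Y, Vendor 3: unused.
Cost = 1150×2.0 + 50×3.0 = 2450.

2450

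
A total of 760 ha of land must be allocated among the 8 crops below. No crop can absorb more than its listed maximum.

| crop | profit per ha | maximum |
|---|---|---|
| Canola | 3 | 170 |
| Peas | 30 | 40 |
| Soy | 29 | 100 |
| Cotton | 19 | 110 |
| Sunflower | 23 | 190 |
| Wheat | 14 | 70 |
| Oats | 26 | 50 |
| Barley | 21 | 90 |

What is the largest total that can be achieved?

Rank by profit per ha: Peas 30 > Soy 29 > Oats 26 > Sunflower 23 > Barley 21 > Cotton 19 > Wheat 14 > Canola 3.
Peas: +40 to 40 (cap) ; 720 left.
Give Soy 100 to hit its cap of 100 ; 620 left.
Oats: +50 to 50 (cap) ; 570 left.
Give Sunflower 190 to hit its cap of 190 ; 380 left.
Barley: +90 to 90 (cap) ; 290 left.
Cotton: +110 to 110 (cap) ; 180 left.
Wheat takes 70 to reach its cap of 70 ; 110 left.
Canola: +110 (room for 170) → 110. Pool exhausted.
Total = 3×110 + 30×40 + 29×100 + 19×110 + 23×190 + 14×70 + 26×50 + 21×90 = 15060.

15060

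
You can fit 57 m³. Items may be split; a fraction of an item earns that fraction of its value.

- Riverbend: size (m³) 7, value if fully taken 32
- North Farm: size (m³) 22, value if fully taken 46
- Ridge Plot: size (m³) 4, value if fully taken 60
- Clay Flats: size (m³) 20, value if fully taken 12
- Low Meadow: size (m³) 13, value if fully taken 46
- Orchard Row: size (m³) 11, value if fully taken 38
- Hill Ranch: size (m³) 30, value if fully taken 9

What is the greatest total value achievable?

Rank by value-to-size ratio: Ridge Plot 60/4≈15, Riverbend 32/7≈4.57, Low Meadow 46/13≈3.54, Orchard Row 38/11≈3.45, North Farm 46/22≈2.09, Clay Flats 12/20≈0.6, Hill Ranch 9/30≈0.3.
Ridge Plot: take in full, 4 m³ for value 60 → 53 left.
Take all of Riverbend (7 m³, value 32) → 46 m³ left.
Take all of Low Meadow (13 m³, value 46) → 33 m³ left.
Take all of Orchard Row (11 m³, value 38) → 22 m³ left.
Take all of North Farm (22 m³, value 46) → 0 m³ left.
Total value = 222.

222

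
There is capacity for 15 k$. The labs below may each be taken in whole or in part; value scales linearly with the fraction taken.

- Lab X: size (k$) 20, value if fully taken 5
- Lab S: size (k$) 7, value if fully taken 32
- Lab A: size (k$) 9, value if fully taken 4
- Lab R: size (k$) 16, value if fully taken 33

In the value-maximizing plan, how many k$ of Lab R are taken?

8

Best value per unit of size first: Lab S 32/7≈4.57, Lab R 33/16≈2.06, Lab A 4/9≈0.444, Lab X 5/20≈0.25.
Lab S: take in full, 7 k$ for value 32 ; 8 left.
Only 8 k$ remain; take 8/16 of Lab R for value 33×8/16 = 16.5.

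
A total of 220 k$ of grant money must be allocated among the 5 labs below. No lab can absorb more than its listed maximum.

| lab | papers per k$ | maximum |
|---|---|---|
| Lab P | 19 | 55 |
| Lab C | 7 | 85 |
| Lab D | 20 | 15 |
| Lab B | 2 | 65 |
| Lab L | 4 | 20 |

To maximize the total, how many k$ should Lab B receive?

45

Order the labs by papers per k$: Lab D 20 > Lab P 19 > Lab C 7 > Lab L 4 > Lab B 2.
Lab D takes 15 to reach its cap of 15 → 205 left.
Lab P takes 55 to reach its cap of 55 → 150 left.
Lab C takes 85 to reach its cap of 85 → 65 left.
Lab L: +20 to 20 (cap) → 45 left.
Only 45 left; Lab B takes them to reach 45.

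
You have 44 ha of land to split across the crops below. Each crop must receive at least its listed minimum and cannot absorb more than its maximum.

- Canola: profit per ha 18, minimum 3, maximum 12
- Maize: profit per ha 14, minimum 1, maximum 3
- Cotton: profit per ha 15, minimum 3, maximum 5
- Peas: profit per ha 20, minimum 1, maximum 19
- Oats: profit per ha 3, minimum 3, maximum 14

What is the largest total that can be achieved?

Meeting every minimum uses 3+1+3+1+3 = 11 ha, leaving 33.
Order the crops by profit per ha: Peas 20 > Canola 18 > Cotton 15 > Maize 14 > Oats 3.
Peas takes 18 more to reach its cap of 19 → 15 left.
Canola takes 9 more to reach its cap of 12 → 6 left.
Cotton: +2 to 5 (cap) → 4 left.
Maize: +2 to 3 (cap) → 2 left.
Oats: +2 (room for 11) → 5. Pool exhausted.
Total = 18×12 + 14×3 + 15×5 + 20×19 + 3×5 = 728.

728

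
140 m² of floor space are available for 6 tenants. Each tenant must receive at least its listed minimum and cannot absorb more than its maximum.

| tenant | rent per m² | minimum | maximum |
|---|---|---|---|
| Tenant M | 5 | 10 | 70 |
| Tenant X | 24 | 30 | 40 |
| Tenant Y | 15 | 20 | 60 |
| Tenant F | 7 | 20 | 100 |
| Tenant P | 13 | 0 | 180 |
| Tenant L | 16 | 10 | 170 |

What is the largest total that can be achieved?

2250

Meeting every minimum uses 10+30+20+20+0+10 = 90 m², leaving 50.
Highest rent per m² first: Tenant X 24 > Tenant L 16 > Tenant Y 15 > Tenant P 13 > Tenant F 7 > Tenant M 5.
Tenant X takes 10 more to reach its cap of 40 → 40 left.
Only 40 left; Tenant L takes them to reach 50.
Total = 5×10 + 24×40 + 15×20 + 7×20 + 16×50 = 2250.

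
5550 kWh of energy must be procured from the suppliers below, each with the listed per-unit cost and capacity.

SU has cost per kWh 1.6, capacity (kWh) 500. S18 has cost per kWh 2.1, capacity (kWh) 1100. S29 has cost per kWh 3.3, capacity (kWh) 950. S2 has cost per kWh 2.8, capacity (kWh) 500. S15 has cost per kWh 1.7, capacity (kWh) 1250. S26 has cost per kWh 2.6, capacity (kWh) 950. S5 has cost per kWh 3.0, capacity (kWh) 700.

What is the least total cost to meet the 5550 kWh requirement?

13020

Cheapest first:
SU at 1.6: take all 500 kWh → 5050 still needed.
Take 1250 from S15 at 1.7 → need 3800 more.
Take 1100 from S18 at 2.1 → need 2700 more.
S26 at 2.6: take all 950 kWh → 1750 still needed.
S2 (2.8): use full 500 → 1250 kWh to go.
S5 (3.0): use full 700 → 550 kWh to go.
Take 550 from S29 at 3.3 to finish.
Cost = 500×1.6 + 1250×1.7 + 1100×2.1 + 950×2.6 + 500×2.8 + 700×3.0 + 550×3.3 = 13020.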